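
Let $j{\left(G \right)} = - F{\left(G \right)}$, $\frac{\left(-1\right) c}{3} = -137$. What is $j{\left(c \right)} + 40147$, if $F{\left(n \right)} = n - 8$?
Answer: $39744$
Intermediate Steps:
$c = 411$ ($c = \left(-3\right) \left(-137\right) = 411$)
$F{\left(n \right)} = -8 + n$ ($F{\left(n \right)} = n - 8 = -8 + n$)
$j{\left(G \right)} = 8 - G$ ($j{\left(G \right)} = - (-8 + G) = 8 - G$)
$j{\left(c \right)} + 40147 = \left(8 - 411\right) + 40147 = -403 + 40147 = 39744$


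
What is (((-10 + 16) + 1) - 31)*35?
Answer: -840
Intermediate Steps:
(((-10 + 16) + 1) - 31)*35 = ((6 + 1) - 31)*35 = (7 - 31)*35 = -24*35 = -840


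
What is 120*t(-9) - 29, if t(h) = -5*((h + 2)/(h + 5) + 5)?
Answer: -4079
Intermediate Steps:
t(h) = -25 - 5*(2 + h)/(5 + h) (t(h) = -5*((2 + h)/(5 + h) + 5) = -5*(5 + (2 + h)/(5 + h)) = -25 - 5*(2 + h)/(5 + h))
120*t(-9) - 29 = 120*(15*(-9 - 2*(-9))/(5 - 9)) - 29 = 120*(15*(-9 + 18)/(-4)) - 29 = 120*(15*(-¼)*9) - 29 = 120*(-135/4) - 29 = -4050 - 29 = -4079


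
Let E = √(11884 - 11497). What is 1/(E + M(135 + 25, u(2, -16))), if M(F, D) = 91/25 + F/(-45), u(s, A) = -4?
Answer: -4275/19591514 + 151875*√43/19591514 ≈ 0.050616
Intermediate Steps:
E = 3*√43 (E = √387 = 3*√43 ≈ 19.672)
M(F, D) = 91/25 - F/45 (M(F, D) = 91*(1/25) + F*(-1/45) = 91/25 - F/45)
1/(E + M(135 + 25, u(2, -16))) = 1/(3*√43 + (91/25 - (135 + 25)/45)) = 1/(3*√43 + (91/25 - 1/45*160)) = 1/(3*√43 + (91/25 - 32/9)) = 1/(3*√43 + 19/225) = 1/(19/225 + 3*√43)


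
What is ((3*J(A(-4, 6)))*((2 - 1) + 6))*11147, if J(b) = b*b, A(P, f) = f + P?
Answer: 936348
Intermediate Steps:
A(P, f) = P + f
J(b) = b**2
((3*J(A(-4, 6)))*((2 - 1) + 6))*11147 = ((3*(-4 + 6)**2)*((2 - 1) + 6))*11147 = ((3*2**2)*(1 + 6))*11147 = ((3*4)*7)*11147 = (12*7)*11147 = 84*11147 = 936348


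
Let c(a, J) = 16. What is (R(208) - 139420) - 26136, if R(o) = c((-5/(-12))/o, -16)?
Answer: -165540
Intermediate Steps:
R(o) = 16
(R(208) - 139420) - 26136 = (16 - 139420) - 26136 = -139404 - 26136 = -165540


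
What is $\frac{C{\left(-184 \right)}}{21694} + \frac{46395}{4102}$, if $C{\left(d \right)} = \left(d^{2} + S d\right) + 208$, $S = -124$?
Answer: $\frac{619907445}{44494394} \approx 13.932$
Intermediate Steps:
$C{\left(d \right)} = 208 + d^{2} - 124 d$ ($C{\left(d \right)} = \left(d^{2} - 124 d\right) + 208 = 208 + d^{2} - 124 d$)
$\frac{C{\left(-184 \right)}}{21694} + \frac{46395}{4102} = \frac{208 + \left(-184\right)^{2} - -22816}{21694} + \frac{46395}{4102} = \left(208 + 33856 + 22816\right) \frac{1}{21694} + 46395 \cdot \frac{1}{4102} = 56880 \cdot \frac{1}{21694} + \frac{46395}{4102} = \frac{28440}{10847} + \frac{46395}{4102} = \frac{619907445}{44494394}$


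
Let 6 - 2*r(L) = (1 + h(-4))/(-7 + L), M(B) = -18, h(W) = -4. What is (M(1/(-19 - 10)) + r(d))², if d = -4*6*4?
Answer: 9566649/42436 ≈ 225.44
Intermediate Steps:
d = -96 (d = -24*4 = -96)
r(L) = 3 + 3/(2*(-7 + L)) (r(L) = 3 - (1 - 4)/(2*(-7 + L)) = 3 - (-3)/(2*(-7 + L)) = 3 + 3/(2*(-7 + L)))
(M(1/(-19 - 10)) + r(d))² = (-18 + 3*(-13 + 2*(-96))/(2*(-7 - 96)))² = (-18 + (3/2)*(-13 - 192)/(-103))² = (-18 + (3/2)*(-1/103)*(-205))² = (-18 + 615/206)² = (-3093/206)² = 9566649/42436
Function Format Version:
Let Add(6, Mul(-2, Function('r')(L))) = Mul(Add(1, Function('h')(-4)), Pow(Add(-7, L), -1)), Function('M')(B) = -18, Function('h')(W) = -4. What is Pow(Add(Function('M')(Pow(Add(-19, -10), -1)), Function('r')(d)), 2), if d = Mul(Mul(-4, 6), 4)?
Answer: Rational(9566649, 42436) ≈ 225.44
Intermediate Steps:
d = -96 (d = Mul(-24, 4) = -96)
Function('r')(L) = Add(3, Mul(Rational(3, 2), Pow(Add(-7, L), -1))) (Function('r')(L) = Add(3, Mul(Rational(-1, 2), Mul(Add(1, -4), Pow(Add(-7, L), -1)))) = Add(3, Mul(Rational(-1, 2), Mul(-3, Pow(Add(-7, L), -1)))) = Add(3, Mul(Rational(3, 2), Pow(Add(-7, L), -1))))
Pow(Add(Function('M')(Pow(Add(-19, -10), -1)), Function('r')(d)), 2) = Pow(Add(-18, Mul(Rational(3, 2), Pow(Add(-7, -96), -1), Add(-13, Mul(2, -96)))), 2) = Pow(Add(-18, Mul(Rational(3, 2), Pow(-103, -1), Add(-13, -192))), 2) = Pow(Add(-18, Mul(Rational(3, 2), Rational(-1, 103), -205)), 2) = Pow(Add(-18, Rational(615, 206)), 2) = Pow(Rational(-3093, 206), 2) = Rational(9566649, 42436)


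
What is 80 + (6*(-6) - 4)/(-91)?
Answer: 7320/91 ≈ 80.440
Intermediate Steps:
80 + (6*(-6) - 4)/(-91) = 80 + (-36 - 4)*(-1/91) = 80 - 40*(-1/91) = 80 + 40/91 = 7320/91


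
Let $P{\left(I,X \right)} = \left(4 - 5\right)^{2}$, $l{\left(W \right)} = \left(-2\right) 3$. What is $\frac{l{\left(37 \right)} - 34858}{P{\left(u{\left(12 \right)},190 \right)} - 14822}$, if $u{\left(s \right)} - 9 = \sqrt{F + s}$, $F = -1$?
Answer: $\frac{34864}{14821} \approx 2.3523$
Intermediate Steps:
$u{\left(s \right)} = 9 + \sqrt{-1 + s}$
$l{\left(W \right)} = -6$
$P{\left(I,X \right)} = 1$ ($P{\left(I,X \right)} = \left(-1\right)^{2} = 1$)
$\frac{l{\left(37 \right)} - 34858}{P{\left(u{\left(12 \right)},190 \right)} - 14822} = \frac{-6 - 34858}{1 - 14822} = - \frac{34864}{-14821} = \left(-34864\right) \left(- \frac{1}{14821}\right) = \frac{34864}{14821}$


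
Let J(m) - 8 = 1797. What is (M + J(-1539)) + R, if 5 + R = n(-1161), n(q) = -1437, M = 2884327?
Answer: 2884690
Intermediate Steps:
J(m) = 1805 (J(m) = 8 + 1797 = 1805)
R = -1442 (R = -5 - 1437 = -1442)
(M + J(-1539)) + R = (2884327 + 1805) - 1442 = 2886132 - 1442 = 2884690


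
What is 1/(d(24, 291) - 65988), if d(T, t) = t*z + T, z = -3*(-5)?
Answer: -1/61599 ≈ -1.6234e-5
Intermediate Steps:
z = 15
d(T, t) = T + 15*t (d(T, t) = t*15 + T = 15*t + T = T + 15*t)
1/(d(24, 291) - 65988) = 1/((24 + 15*291) - 65988) = 1/((24 + 4365) - 65988) = 1/(4389 - 65988) = 1/(-61599) = -1/61599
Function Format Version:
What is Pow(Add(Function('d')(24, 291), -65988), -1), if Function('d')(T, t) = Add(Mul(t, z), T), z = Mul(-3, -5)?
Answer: Rational(-1, 61599) ≈ -1.6234e-5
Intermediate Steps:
z = 15
Function('d')(T, t) = Add(T, Mul(15, t)) (Function('d')(T, t) = Add(Mul(t, 15), T) = Add(Mul(15, t), T) = Add(T, Mul(15, t)))
Pow(Add(Function('d')(24, 291), -65988), -1) = Pow(Add(Add(24, Mul(15, 291)), -65988), -1) = Pow(Add(Add(24, 4365), -65988), -1) = Pow(Add(4389, -65988), -1) = Pow(-61599, -1) = Rational(-1, 61599)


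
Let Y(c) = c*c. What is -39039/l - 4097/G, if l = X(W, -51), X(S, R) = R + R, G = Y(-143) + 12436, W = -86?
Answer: 427793207/1118090 ≈ 382.61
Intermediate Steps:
Y(c) = c²
G = 32885 (G = (-143)² + 12436 = 20449 + 12436 = 32885)
X(S, R) = 2*R
l = -102 (l = 2*(-51) = -102)
-39039/l - 4097/G = -39039/(-102) - 4097/32885 = -39039*(-1/102) - 4097*1/32885 = 13013/34 - 4097/32885 = 427793207/1118090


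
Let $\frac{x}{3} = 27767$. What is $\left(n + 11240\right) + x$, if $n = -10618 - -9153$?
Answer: $93076$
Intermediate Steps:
$x = 83301$ ($x = 3 \cdot 27767 = 83301$)
$n = -1465$ ($n = -10618 + 9153 = -1465$)
$\left(n + 11240\right) + x = \left(-1465 + 11240\right) + 83301 = 9775 + 83301 = 93076$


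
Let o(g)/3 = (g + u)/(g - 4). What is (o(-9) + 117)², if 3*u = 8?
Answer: 2371600/169 ≈ 14033.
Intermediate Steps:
u = 8/3 (u = (⅓)*8 = 8/3 ≈ 2.6667)
o(g) = 3*(8/3 + g)/(-4 + g) (o(g) = 3*((g + 8/3)/(g - 4)) = 3*((8/3 + g)/(-4 + g)) = 3*(8/3 + g)/(-4 + g))
(o(-9) + 117)² = ((8 + 3*(-9))/(-4 - 9) + 117)² = ((8 - 27)/(-13) + 117)² = (-1/13*(-19) + 117)² = (19/13 + 117)² = (1540/13)² = 2371600/169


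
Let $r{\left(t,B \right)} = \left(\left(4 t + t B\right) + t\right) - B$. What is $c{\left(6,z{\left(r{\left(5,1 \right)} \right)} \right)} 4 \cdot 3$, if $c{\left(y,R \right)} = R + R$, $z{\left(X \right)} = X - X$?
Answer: $0$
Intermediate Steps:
$r{\left(t,B \right)} = - B + 5 t + B t$ ($r{\left(t,B \right)} = \left(\left(4 t + B t\right) + t\right) - B = \left(5 t + B t\right) - B = - B + 5 t + B t$)
$z{\left(X \right)} = 0$
$c{\left(y,R \right)} = 2 R$
$c{\left(6,z{\left(r{\left(5,1 \right)} \right)} \right)} 4 \cdot 3 = 2 \cdot 0 \cdot 4 \cdot 3 = 0 \cdot 4 \cdot 3 = 0 \cdot 3 = 0$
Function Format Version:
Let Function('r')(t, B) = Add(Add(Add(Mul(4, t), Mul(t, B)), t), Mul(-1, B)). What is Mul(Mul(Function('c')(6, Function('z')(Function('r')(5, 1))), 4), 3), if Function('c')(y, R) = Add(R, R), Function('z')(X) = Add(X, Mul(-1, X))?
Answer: 0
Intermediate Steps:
Function('r')(t, B) = Add(Mul(-1, B), Mul(5, t), Mul(B, t)) (Function('r')(t, B) = Add(Add(Add(Mul(4, t), Mul(B, t)), t), Mul(-1, B)) = Add(Add(Mul(5, t), Mul(B, t)), Mul(-1, B)) = Add(Mul(-1, B), Mul(5, t), Mul(B, t)))
Function('z')(X) = 0
Function('c')(y, R) = Mul(2, R)
Mul(Mul(Function('c')(6, Function('z')(Function('r')(5, 1))), 4), 3) = Mul(Mul(Mul(2, 0), 4), 3) = Mul(Mul(0, 4), 3) = Mul(0, 3) = 0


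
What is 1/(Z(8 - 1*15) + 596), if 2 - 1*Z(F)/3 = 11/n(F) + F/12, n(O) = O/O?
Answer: 4/2283 ≈ 0.0017521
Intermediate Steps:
n(O) = 1
Z(F) = -27 - F/4 (Z(F) = 6 - 3*(11/1 + F/12) = 6 - 3*(11*1 + F*(1/12)) = 6 - 3*(11 + F/12) = 6 + (-33 - F/4) = -27 - F/4)
1/(Z(8 - 1*15) + 596) = 1/((-27 - (8 - 1*15)/4) + 596) = 1/((-27 - (8 - 15)/4) + 596) = 1/((-27 - ¼*(-7)) + 596) = 1/((-27 + 7/4) + 596) = 1/(-101/4 + 596) = 1/(2283/4) = 4/2283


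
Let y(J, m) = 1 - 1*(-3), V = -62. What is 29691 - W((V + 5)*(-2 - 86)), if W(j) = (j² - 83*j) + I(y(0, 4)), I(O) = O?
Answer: -24714241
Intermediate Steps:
y(J, m) = 4 (y(J, m) = 1 + 3 = 4)
W(j) = 4 + j² - 83*j (W(j) = (j² - 83*j) + 4 = 4 + j² - 83*j)
29691 - W((V + 5)*(-2 - 86)) = 29691 - (4 + ((-62 + 5)*(-2 - 86))² - 83*(-62 + 5)*(-2 - 86)) = 29691 - (4 + (-57*(-88))² - (-4731)*(-88)) = 29691 - (4 + 5016² - 83*5016) = 29691 - (4 + 25160256 - 416328) = 29691 - 1*24743932 = 29691 - 24743932 = -24714241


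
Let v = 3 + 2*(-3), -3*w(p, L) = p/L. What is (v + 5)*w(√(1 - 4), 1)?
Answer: -2*I*√3/3 ≈ -1.1547*I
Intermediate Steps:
w(p, L) = -p/(3*L)
v = -3 (v = 3 - 6 = -3)
(v + 5)*w(√(1 - 4), 1) = (-3 + 5)*(-⅓*√(1 - 4)/1) = 2*(-⅓*√(-3)*1) = 2*(-⅓*I*√3*1) = 2*(-I*√3/3) = -2*I*√3/3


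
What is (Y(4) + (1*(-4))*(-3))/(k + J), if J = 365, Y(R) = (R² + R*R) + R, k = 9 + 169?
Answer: 16/181 ≈ 0.088398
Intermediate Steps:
k = 178
Y(R) = R + 2*R² (Y(R) = (R² + R²) + R = 2*R² + R = R + 2*R²)
(Y(4) + (1*(-4))*(-3))/(k + J) = (4*(1 + 2*4) + (1*(-4))*(-3))/(178 + 365) = (4*(1 + 8) - 4*(-3))/543 = (4*9 + 12)*(1/543) = (36 + 12)*(1/543) = 48*(1/543) = 16/181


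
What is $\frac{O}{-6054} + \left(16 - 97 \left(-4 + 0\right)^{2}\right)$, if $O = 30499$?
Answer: $- \frac{9329443}{6054} \approx -1541.0$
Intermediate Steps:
$\frac{O}{-6054} + \left(16 - 97 \left(-4 + 0\right)^{2}\right) = \frac{30499}{-6054} + \left(16 - 97 \left(-4 + 0\right)^{2}\right) = 30499 \left(- \frac{1}{6054}\right) + \left(16 - 97 \left(-4\right)^{2}\right) = - \frac{30499}{6054} + \left(16 - 1552\right) = - \frac{30499}{6054} - 1536 = - \frac{9329443}{6054}$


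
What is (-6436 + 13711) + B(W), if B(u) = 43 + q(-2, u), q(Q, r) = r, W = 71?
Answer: 7389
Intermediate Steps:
B(u) = 43 + u
(-6436 + 13711) + B(W) = (-6436 + 13711) + (43 + 71) = 7275 + 114 = 7389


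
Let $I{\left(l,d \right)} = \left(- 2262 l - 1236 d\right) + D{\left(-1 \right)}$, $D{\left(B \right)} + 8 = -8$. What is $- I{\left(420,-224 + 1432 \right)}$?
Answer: $2443144$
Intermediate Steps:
$D{\left(B \right)} = -16$ ($D{\left(B \right)} = -8 - 8 = -16$)
$I{\left(l,d \right)} = -16 - 2262 l - 1236 d$ ($I{\left(l,d \right)} = \left(- 2262 l - 1236 d\right) - 16 = -16 - 2262 l - 1236 d$)
$- I{\left(420,-224 + 1432 \right)} = - (-16 - 950040 - 1236 \left(-224 + 1432\right)) = - (-16 - 950040 - 1493088) = \left(-1\right) \left(-2443144\right) = 2443144$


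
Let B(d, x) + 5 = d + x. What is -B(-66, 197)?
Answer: -126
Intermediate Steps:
B(d, x) = -5 + d + x (B(d, x) = -5 + (d + x) = -5 + d + x)
-B(-66, 197) = -(-5 - 66 + 197) = -1*126 = -126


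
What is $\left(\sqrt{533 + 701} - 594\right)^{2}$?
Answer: $\left(594 - \sqrt{1234}\right)^{2} \approx 3.1234 \cdot 10^{5}$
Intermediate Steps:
$\left(\sqrt{533 + 701} - 594\right)^{2} = \left(\sqrt{1234} - 594\right)^{2} = \left(-594 + \sqrt{1234}\right)^{2}$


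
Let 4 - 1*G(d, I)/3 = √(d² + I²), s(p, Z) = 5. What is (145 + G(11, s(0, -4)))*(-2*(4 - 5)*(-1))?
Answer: -314 + 6*√146 ≈ -241.50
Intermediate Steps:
G(d, I) = 12 - 3*√(I² + d²) (G(d, I) = 12 - 3*√(d² + I²) = 12 - 3*√(I² + d²))
(145 + G(11, s(0, -4)))*(-2*(4 - 5)*(-1)) = (145 + (12 - 3*√(5² + 11²)))*(-2*(4 - 5)*(-1)) = (145 + (12 - 3*√(25 + 121)))*(-2*(-1)*(-1)) = (145 + (12 - 3*√146))*(2*(-1)) = (157 - 3*√146)*(-2) = -314 + 6*√146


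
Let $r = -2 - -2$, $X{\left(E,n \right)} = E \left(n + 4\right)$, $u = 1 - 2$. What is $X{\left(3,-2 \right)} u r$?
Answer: $0$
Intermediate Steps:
$u = -1$ ($u = 1 - 2 = -1$)
$X{\left(E,n \right)} = E \left(4 + n\right)$
$r = 0$ ($r = -2 + 2 = 0$)
$X{\left(3,-2 \right)} u r = 3 \left(4 - 2\right) \left(-1\right) 0 = 3 \cdot 2 \left(-1\right) 0 = 6 \left(-1\right) 0 = \left(-6\right) 0 = 0$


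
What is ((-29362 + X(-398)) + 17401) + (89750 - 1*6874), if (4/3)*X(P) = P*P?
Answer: 189718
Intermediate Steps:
X(P) = 3*P²/4 (X(P) = 3*(P*P)/4 = 3*P²/4)
((-29362 + X(-398)) + 17401) + (89750 - 1*6874) = ((-29362 + (¾)*(-398)²) + 17401) + (89750 - 1*6874) = ((-29362 + (¾)*158404) + 17401) + (89750 - 6874) = ((-29362 + 118803) + 17401) + 82876 = (89441 + 17401) + 82876 = 106842 + 82876 = 189718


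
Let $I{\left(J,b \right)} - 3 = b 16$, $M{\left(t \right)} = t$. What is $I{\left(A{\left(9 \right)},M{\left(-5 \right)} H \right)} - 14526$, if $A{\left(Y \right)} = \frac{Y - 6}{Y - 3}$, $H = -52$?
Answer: $-10363$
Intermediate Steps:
$A{\left(Y \right)} = \frac{-6 + Y}{-3 + Y}$
$I{\left(J,b \right)} = 3 + 16 b$ ($I{\left(J,b \right)} = 3 + b 16 = 3 + 16 b$)
$I{\left(A{\left(9 \right)},M{\left(-5 \right)} H \right)} - 14526 = \left(3 + 16 \left(\left(-5\right) \left(-52\right)\right)\right) - 14526 = \left(3 + 16 \cdot 260\right) - 14526 = \left(3 + 4160\right) - 14526 = 4163 - 14526 = -10363$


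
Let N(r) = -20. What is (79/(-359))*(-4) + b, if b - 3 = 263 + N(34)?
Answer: 88630/359 ≈ 246.88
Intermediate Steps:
b = 246 (b = 3 + (263 - 20) = 3 + 243 = 246)
(79/(-359))*(-4) + b = (79/(-359))*(-4) + 246 = (79*(-1/359))*(-4) + 246 = -79/359*(-4) + 246 = 316/359 + 246 = 88630/359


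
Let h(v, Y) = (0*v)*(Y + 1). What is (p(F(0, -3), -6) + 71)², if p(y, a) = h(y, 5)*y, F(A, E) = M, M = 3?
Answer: 5041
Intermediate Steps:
h(v, Y) = 0 (h(v, Y) = 0*(1 + Y) = 0)
F(A, E) = 3
p(y, a) = 0 (p(y, a) = 0*y = 0)
(p(F(0, -3), -6) + 71)² = (0 + 71)² = 71² = 5041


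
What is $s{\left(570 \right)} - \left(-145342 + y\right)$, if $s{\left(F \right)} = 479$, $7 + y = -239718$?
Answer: $385546$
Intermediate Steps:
$y = -239725$ ($y = -7 - 239718 = -239725$)
$s{\left(570 \right)} - \left(-145342 + y\right) = 479 + \left(145342 - -239725\right) = 479 + \left(145342 + 239725\right) = 479 + 385067 = 385546$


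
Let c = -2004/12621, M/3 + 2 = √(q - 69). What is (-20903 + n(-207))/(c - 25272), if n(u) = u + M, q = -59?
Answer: 22208753/26579993 - 25242*I*√2/26579993 ≈ 0.83554 - 0.001343*I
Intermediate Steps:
M = -6 + 24*I*√2 (M = -6 + 3*√(-59 - 69) = -6 + 3*√(-128) = -6 + 3*(8*I*√2) = -6 + 24*I*√2 ≈ -6.0 + 33.941*I)
n(u) = -6 + u + 24*I*√2 (n(u) = u + (-6 + 24*I*√2) = -6 + u + 24*I*√2)
c = -668/4207 (c = -2004*1/12621 = -668/4207 ≈ -0.15878)
(-20903 + n(-207))/(c - 25272) = (-20903 + (-6 - 207 + 24*I*√2))/(-668/4207 - 25272) = (-20903 + (-213 + 24*I*√2))/(-106319972/4207) = (-21116 + 24*I*√2)*(-4207/106319972) = 22208753/26579993 - 25242*I*√2/26579993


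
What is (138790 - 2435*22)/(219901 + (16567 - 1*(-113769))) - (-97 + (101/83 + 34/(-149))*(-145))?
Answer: 1042138301558/4331380979 ≈ 240.60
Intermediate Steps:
(138790 - 2435*22)/(219901 + (16567 - 1*(-113769))) - (-97 + (101/83 + 34/(-149))*(-145)) = (138790 - 53570)/(219901 + (16567 + 113769)) - (-97 + (101*(1/83) + 34*(-1/149))*(-145)) = 85220/(219901 + 130336) - (-97 + (101/83 - 34/149)*(-145)) = 85220/350237 - (-97 + (12227/12367)*(-145)) = 85220*(1/350237) - (-97 - 1772915/12367) = 85220/350237 - 1*(-2972514/12367) = 85220/350237 + 2972514/12367 = 1042138301558/4331380979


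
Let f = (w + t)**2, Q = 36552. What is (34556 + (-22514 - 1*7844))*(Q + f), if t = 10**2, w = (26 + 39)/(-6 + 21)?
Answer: 1792281526/9 ≈ 1.9914e+8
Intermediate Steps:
w = 13/3 (w = 65/15 = 65*(1/15) = 13/3 ≈ 4.3333)
t = 100
f = 97969/9 (f = (13/3 + 100)**2 = (313/3)**2 = 97969/9 ≈ 10885.)
(34556 + (-22514 - 1*7844))*(Q + f) = (34556 + (-22514 - 1*7844))*(36552 + 97969/9) = (34556 + (-22514 - 7844))*(426937/9) = (34556 - 30358)*(426937/9) = 4198*(426937/9) = 1792281526/9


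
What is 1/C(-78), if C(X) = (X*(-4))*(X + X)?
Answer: -1/48672 ≈ -2.0546e-5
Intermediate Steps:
C(X) = -8*X² (C(X) = (-4*X)*(2*X) = -8*X²)
1/C(-78) = 1/(-8*(-78)²) = 1/(-8*6084) = 1/(-48672) = -1/48672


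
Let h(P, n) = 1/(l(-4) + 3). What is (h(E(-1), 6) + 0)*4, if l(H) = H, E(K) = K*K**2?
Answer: -4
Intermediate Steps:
E(K) = K**3
h(P, n) = -1 (h(P, n) = 1/(-4 + 3) = 1/(-1) = -1)
(h(E(-1), 6) + 0)*4 = (-1 + 0)*4 = -1*4 = -4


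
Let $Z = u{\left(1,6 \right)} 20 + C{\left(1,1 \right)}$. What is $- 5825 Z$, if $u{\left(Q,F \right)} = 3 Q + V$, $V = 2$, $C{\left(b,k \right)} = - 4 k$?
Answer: $-559200$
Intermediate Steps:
$u{\left(Q,F \right)} = 2 + 3 Q$ ($u{\left(Q,F \right)} = 3 Q + 2 = 2 + 3 Q$)
$Z = 96$ ($Z = \left(2 + 3 \cdot 1\right) 20 - 4 = \left(2 + 3\right) 20 - 4 = 5 \cdot 20 - 4 = 100 - 4 = 96$)
$- 5825 Z = \left(-5825\right) 96 = -559200$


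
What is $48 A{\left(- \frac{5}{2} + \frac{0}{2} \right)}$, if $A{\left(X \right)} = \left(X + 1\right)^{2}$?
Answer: $108$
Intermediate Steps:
$A{\left(X \right)} = \left(1 + X\right)^{2}$
$48 A{\left(- \frac{5}{2} + \frac{0}{2} \right)} = 48 \left(1 + \left(- \frac{5}{2} + \frac{0}{2}\right)\right)^{2} = 48 \left(1 + \left(\left(-5\right) \frac{1}{2} + 0 \cdot \frac{1}{2}\right)\right)^{2} = 48 \left(1 + \left(- \frac{5}{2} + 0\right)\right)^{2} = 48 \left(1 - \frac{5}{2}\right)^{2} = 48 \left(- \frac{3}{2}\right)^{2} = 48 \cdot \frac{9}{4} = 108$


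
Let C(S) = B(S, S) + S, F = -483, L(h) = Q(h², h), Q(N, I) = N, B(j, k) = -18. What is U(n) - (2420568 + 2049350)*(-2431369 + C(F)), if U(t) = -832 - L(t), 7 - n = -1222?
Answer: 10870257975387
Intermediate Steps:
L(h) = h²
C(S) = -18 + S
n = 1229 (n = 7 - 1*(-1222) = 7 + 1222 = 1229)
U(t) = -832 - t²
U(n) - (2420568 + 2049350)*(-2431369 + C(F)) = (-832 - 1*1229²) - (2420568 + 2049350)*(-2431369 + (-18 - 483)) = (-832 - 1*1510441) - 4469918*(-2431369 - 501) = (-832 - 1510441) - 4469918*(-2431870) = -1511273 - 1*(-10870259486660) = -1511273 + 10870259486660 = 10870257975387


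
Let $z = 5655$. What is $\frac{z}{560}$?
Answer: $\frac{1131}{112} \approx 10.098$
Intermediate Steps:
$\frac{z}{560} = \frac{5655}{560} = 5655 \cdot \frac{1}{560} = \frac{1131}{112}$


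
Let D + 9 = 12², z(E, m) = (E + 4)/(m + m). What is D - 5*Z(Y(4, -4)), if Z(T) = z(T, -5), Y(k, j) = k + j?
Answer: 137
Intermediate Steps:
Y(k, j) = j + k
z(E, m) = (4 + E)/(2*m) (z(E, m) = (4 + E)/((2*m)) = (4 + E)*(1/(2*m)) = (4 + E)/(2*m))
Z(T) = -⅖ - T/10 (Z(T) = (½)*(4 + T)/(-5) = (½)*(-⅕)*(4 + T) = -⅖ - T/10)
D = 135 (D = -9 + 12² = -9 + 144 = 135)
D - 5*Z(Y(4, -4)) = 135 - 5*(-⅖ - (-4 + 4)/10) = 135 - 5*(-⅖ - ⅒*0) = 135 - 5*(-⅖ + 0) = 135 - 5*(-⅖) = 135 + 2 = 137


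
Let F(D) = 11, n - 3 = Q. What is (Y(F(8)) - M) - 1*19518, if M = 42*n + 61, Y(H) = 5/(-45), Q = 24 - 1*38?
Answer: -172054/9 ≈ -19117.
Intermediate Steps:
Q = -14 (Q = 24 - 38 = -14)
n = -11 (n = 3 - 14 = -11)
Y(H) = -1/9 (Y(H) = 5*(-1/45) = -1/9)
M = -401 (M = 42*(-11) + 61 = -462 + 61 = -401)
(Y(F(8)) - M) - 1*19518 = (-1/9 - 1*(-401)) - 1*19518 = (-1/9 + 401) - 19518 = 3608/9 - 19518 = -172054/9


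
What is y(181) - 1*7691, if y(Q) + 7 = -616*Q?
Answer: -119194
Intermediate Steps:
y(Q) = -7 - 616*Q
y(181) - 1*7691 = (-7 - 616*181) - 1*7691 = (-7 - 111496) - 7691 = -111503 - 7691 = -119194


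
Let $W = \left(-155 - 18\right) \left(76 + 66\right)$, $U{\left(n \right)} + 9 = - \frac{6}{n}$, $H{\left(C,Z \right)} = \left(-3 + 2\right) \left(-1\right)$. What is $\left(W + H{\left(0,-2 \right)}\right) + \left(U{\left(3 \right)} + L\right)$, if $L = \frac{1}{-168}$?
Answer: $- \frac{4128769}{168} \approx -24576.0$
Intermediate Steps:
$H{\left(C,Z \right)} = 1$ ($H{\left(C,Z \right)} = \left(-1\right) \left(-1\right) = 1$)
$U{\left(n \right)} = -9 - \frac{6}{n}$
$L = - \frac{1}{168} \approx -0.0059524$
$W = -24566$ ($W = \left(-173\right) 142 = -24566$)
$\left(W + H{\left(0,-2 \right)}\right) + \left(U{\left(3 \right)} + L\right) = \left(-24566 + 1\right) - \left(\frac{1513}{168} + 2\right) = -24565 - \frac{1849}{168} = - \frac{4128769}{168}$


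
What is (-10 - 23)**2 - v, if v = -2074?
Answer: 3163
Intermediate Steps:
(-10 - 23)**2 - v = (-10 - 23)**2 - 1*(-2074) = (-33)**2 + 2074 = 1089 + 2074 = 3163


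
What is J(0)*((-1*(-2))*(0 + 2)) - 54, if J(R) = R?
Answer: -54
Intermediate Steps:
J(0)*((-1*(-2))*(0 + 2)) - 54 = 0*((-1*(-2))*(0 + 2)) - 54 = 0*(2*2) - 54 = 0*4 - 54 = 0 - 54 = -54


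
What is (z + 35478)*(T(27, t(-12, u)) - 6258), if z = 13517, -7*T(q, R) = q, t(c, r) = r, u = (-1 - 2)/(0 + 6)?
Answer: -2147597835/7 ≈ -3.0680e+8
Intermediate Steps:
u = -½ (u = -3/6 = -3*⅙ = -½ ≈ -0.50000)
T(q, R) = -q/7
(z + 35478)*(T(27, t(-12, u)) - 6258) = (13517 + 35478)*(-⅐*27 - 6258) = 48995*(-27/7 - 6258) = 48995*(-43833/7) = -2147597835/7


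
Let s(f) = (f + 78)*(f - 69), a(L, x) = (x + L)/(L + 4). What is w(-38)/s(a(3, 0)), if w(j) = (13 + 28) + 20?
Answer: -49/4320 ≈ -0.011343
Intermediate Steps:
w(j) = 61 (w(j) = 41 + 20 = 61)
a(L, x) = (L + x)/(4 + L)
s(f) = (-69 + f)*(78 + f) (s(f) = (78 + f)*(-69 + f) = (-69 + f)*(78 + f))
w(-38)/s(a(3, 0)) = 61/(-5382 + ((3 + 0)/(4 + 3))² + 9*((3 + 0)/(4 + 3))) = 61/(-5382 + (3/7)² + 9*(3/7)) = 61/(-5382 + 9/49 + 27/7) = 61/(-263520/49) = 61*(-49/263520) = -49/4320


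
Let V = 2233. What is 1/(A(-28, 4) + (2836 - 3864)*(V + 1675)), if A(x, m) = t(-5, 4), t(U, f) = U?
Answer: -1/4017429 ≈ -2.4892e-7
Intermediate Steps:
A(x, m) = -5
1/(A(-28, 4) + (2836 - 3864)*(V + 1675)) = 1/(-5 + (2836 - 3864)*(2233 + 1675)) = 1/(-5 - 1028*3908) = 1/(-5 - 4017424) = 1/(-4017429) = -1/4017429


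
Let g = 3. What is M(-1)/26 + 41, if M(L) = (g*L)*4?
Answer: 527/13 ≈ 40.538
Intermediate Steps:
M(L) = 12*L (M(L) = (3*L)*4 = 12*L)
M(-1)/26 + 41 = (12*(-1))/26 + 41 = (1/26)*(-12) + 41 = -6/13 + 41 = 527/13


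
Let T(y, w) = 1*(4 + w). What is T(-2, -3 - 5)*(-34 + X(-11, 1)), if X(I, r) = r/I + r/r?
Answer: 1456/11 ≈ 132.36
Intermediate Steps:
T(y, w) = 4 + w
X(I, r) = 1 + r/I (X(I, r) = r/I + 1 = 1 + r/I)
T(-2, -3 - 5)*(-34 + X(-11, 1)) = (4 + (-3 - 5))*(-34 + (-11 + 1)/(-11)) = (4 - 8)*(-34 - 1/11*(-10)) = -4*(-34 + 10/11) = -4*(-364/11) = 1456/11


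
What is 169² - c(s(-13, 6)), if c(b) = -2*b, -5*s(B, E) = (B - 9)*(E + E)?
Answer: 143333/5 ≈ 28667.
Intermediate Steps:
s(B, E) = -2*E*(-9 + B)/5 (s(B, E) = -(B - 9)*(E + E)/5 = -(-9 + B)*2*E/5 = -2*E*(-9 + B)/5)
169² - c(s(-13, 6)) = 169² - (-2)*(⅖)*6*(9 - 1*(-13)) = 28561 - (-2)*(⅖)*6*(9 + 13) = 28561 - (-2)*(⅖)*6*22 = 28561 - (-2)*264/5 = 28561 - 1*(-528/5) = 28561 + 528/5 = 143333/5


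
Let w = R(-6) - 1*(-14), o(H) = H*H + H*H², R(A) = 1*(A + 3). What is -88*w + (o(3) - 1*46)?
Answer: -978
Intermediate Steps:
R(A) = 3 + A (R(A) = 1*(3 + A) = 3 + A)
o(H) = H² + H³
w = 11 (w = (3 - 6) - 1*(-14) = -3 + 14 = 11)
-88*w + (o(3) - 1*46) = -88*11 + (3²*(1 + 3) - 1*46) = -968 + (9*4 - 46) = -968 + (36 - 46) = -968 - 10 = -978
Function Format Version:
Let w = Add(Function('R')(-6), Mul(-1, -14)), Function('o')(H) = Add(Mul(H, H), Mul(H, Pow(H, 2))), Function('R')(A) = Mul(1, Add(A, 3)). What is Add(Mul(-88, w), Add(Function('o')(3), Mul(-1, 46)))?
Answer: -978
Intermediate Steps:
Function('R')(A) = Add(3, A) (Function('R')(A) = Mul(1, Add(3, A)) = Add(3, A))
Function('o')(H) = Add(Pow(H, 2), Pow(H, 3))
w = 11 (w = Add(Add(3, -6), Mul(-1, -14)) = Add(-3, 14) = 11)
Add(Mul(-88, w), Add(Function('o')(3), Mul(-1, 46))) = Add(Mul(-88, 11), Add(Mul(Pow(3, 2), Add(1, 3)), Mul(-1, 46))) = Add(-968, Add(Mul(9, 4), -46)) = Add(-968, Add(36, -46)) = Add(-968, -10) = -978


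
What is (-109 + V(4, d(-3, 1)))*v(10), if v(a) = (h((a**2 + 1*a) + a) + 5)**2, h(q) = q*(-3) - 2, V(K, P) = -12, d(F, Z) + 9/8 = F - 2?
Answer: -15421329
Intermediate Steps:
d(F, Z) = -25/8 + F (d(F, Z) = -9/8 + (F - 2) = -9/8 + (-2 + F) = -25/8 + F)
h(q) = -2 - 3*q (h(q) = -3*q - 2 = -2 - 3*q)
v(a) = (3 - 6*a - 3*a**2)**2 (v(a) = ((-2 - 3*((a**2 + 1*a) + a)) + 5)**2 = ((-2 - 3*((a**2 + a) + a)) + 5)**2 = ((-2 - 3*((a + a**2) + a)) + 5)**2 = ((-2 - 3*(a**2 + 2*a)) + 5)**2 = ((-2 + (-6*a - 3*a**2)) + 5)**2 = ((-2 - 6*a - 3*a**2) + 5)**2 = (3 - 6*a - 3*a**2)**2)
(-109 + V(4, d(-3, 1)))*v(10) = (-109 - 12)*(9*(-1 + 10*(2 + 10))**2) = -1089*(-1 + 10*12)**2 = -1089*(-1 + 120)**2 = -1089*119**2 = -1089*14161 = -121*127449 = -15421329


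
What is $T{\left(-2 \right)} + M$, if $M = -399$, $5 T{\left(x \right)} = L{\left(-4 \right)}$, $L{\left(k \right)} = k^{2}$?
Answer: $- \frac{1979}{5} \approx -395.8$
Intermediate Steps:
$T{\left(x \right)} = \frac{16}{5}$ ($T{\left(x \right)} = \frac{\left(-4\right)^{2}}{5} = \frac{1}{5} \cdot 16 = \frac{16}{5}$)
$T{\left(-2 \right)} + M = \frac{16}{5} - 399 = - \frac{1979}{5}$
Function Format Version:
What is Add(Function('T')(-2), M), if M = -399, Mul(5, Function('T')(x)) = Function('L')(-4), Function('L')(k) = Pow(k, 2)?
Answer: Rational(-1979, 5) ≈ -395.80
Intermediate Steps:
Function('T')(x) = Rational(16, 5) (Function('T')(x) = Mul(Rational(1, 5), Pow(-4, 2)) = Mul(Rational(1, 5), 16) = Rational(16, 5))
Add(Function('T')(-2), M) = Add(Rational(16, 5), -399) = Rational(-1979, 5)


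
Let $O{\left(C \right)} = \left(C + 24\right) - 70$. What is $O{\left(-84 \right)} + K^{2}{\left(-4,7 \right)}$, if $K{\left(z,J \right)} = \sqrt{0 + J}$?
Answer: $-123$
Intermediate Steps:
$K{\left(z,J \right)} = \sqrt{J}$
$O{\left(C \right)} = -46 + C$ ($O{\left(C \right)} = \left(24 + C\right) - 70 = -46 + C$)
$O{\left(-84 \right)} + K^{2}{\left(-4,7 \right)} = \left(-46 - 84\right) + \left(\sqrt{7}\right)^{2} = -130 + 7 = -123$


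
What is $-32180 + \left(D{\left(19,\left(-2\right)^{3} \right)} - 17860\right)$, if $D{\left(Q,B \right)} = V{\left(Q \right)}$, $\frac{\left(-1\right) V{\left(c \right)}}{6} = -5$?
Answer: $-50010$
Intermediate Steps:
$V{\left(c \right)} = 30$ ($V{\left(c \right)} = \left(-6\right) \left(-5\right) = 30$)
$D{\left(Q,B \right)} = 30$
$-32180 + \left(D{\left(19,\left(-2\right)^{3} \right)} - 17860\right) = -32180 + \left(30 - 17860\right) = -32180 - 17830 = -50010$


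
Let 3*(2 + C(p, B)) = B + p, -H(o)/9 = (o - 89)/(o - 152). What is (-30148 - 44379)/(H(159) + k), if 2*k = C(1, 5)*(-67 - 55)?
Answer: 74527/90 ≈ 828.08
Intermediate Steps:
H(o) = -9*(-89 + o)/(-152 + o) (H(o) = -9*(o - 89)/(o - 152) = -9*(-89 + o)/(-152 + o))
C(p, B) = -2 + B/3 + p/3 (C(p, B) = -2 + (B + p)/3 = -2 + (B/3 + p/3) = -2 + B/3 + p/3)
k = 0 (k = ((-2 + (⅓)*5 + (⅓)*1)*(-67 - 55))/2 = ((-2 + 5/3 + ⅓)*(-122))/2 = (0*(-122))/2 = (½)*0 = 0)
(-30148 - 44379)/(H(159) + k) = (-30148 - 44379)/(9*(89 - 1*159)/(-152 + 159) + 0) = -74527/(9*(89 - 159)/7 + 0) = -74527/(9*(⅐)*(-70) + 0) = -74527/(-90 + 0) = -74527/(-90) = -74527*(-1/90) = 74527/90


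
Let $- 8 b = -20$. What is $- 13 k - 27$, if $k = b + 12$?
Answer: $- \frac{431}{2} \approx -215.5$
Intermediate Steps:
$b = \frac{5}{2}$ ($b = \left(- \frac{1}{8}\right) \left(-20\right) = \frac{5}{2} \approx 2.5$)
$k = \frac{29}{2}$ ($k = \frac{5}{2} + 12 = \frac{29}{2} \approx 14.5$)
$- 13 k - 27 = \left(-13\right) \frac{29}{2} - 27 = - \frac{377}{2} - 27 = - \frac{431}{2}$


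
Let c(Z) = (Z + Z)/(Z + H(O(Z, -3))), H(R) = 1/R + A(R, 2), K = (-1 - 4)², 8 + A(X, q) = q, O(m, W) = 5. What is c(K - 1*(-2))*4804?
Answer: 648540/53 ≈ 12237.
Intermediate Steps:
A(X, q) = -8 + q
K = 25 (K = (-5)² = 25)
H(R) = -6 + 1/R (H(R) = 1/R + (-8 + 2) = 1/R - 6 = -6 + 1/R)
c(Z) = 2*Z/(-29/5 + Z) (c(Z) = (Z + Z)/(Z + (-6 + 1/5)) = (2*Z)/(Z + (-6 + ⅕)) = (2*Z)/(Z - 29/5) = (2*Z)/(-29/5 + Z) = 2*Z/(-29/5 + Z))
c(K - 1*(-2))*4804 = (10*(25 - 1*(-2))/(-29 + 5*(25 - 1*(-2))))*4804 = (10*(25 + 2)/(-29 + 5*(25 + 2)))*4804 = (10*27/(-29 + 5*27))*4804 = (10*27/(-29 + 135))*4804 = (10*27/106)*4804 = (10*27*(1/106))*4804 = (135/53)*4804 = 648540/53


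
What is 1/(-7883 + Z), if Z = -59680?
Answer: -1/67563 ≈ -1.4801e-5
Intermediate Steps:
1/(-7883 + Z) = 1/(-7883 - 59680) = 1/(-67563) = -1/67563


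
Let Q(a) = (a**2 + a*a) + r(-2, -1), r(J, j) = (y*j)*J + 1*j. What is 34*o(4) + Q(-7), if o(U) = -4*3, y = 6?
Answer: -299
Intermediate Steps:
r(J, j) = j + 6*J*j (r(J, j) = (6*j)*J + 1*j = 6*J*j + j = j + 6*J*j)
o(U) = -12
Q(a) = 11 + 2*a**2 (Q(a) = (a**2 + a*a) - (1 + 6*(-2)) = (a**2 + a**2) - (1 - 12) = 2*a**2 - 1*(-11) = 2*a**2 + 11 = 11 + 2*a**2)
34*o(4) + Q(-7) = 34*(-12) + (11 + 2*(-7)**2) = -408 + (11 + 2*49) = -408 + (11 + 98) = -408 + 109 = -299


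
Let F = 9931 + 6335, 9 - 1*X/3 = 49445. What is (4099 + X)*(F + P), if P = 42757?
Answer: -8511647807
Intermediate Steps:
X = -148308 (X = 27 - 3*49445 = 27 - 148335 = -148308)
F = 16266
(4099 + X)*(F + P) = (4099 - 148308)*(16266 + 42757) = -144209*59023 = -8511647807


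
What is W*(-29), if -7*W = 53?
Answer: 1537/7 ≈ 219.57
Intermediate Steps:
W = -53/7 (W = -⅐*53 = -53/7 ≈ -7.5714)
W*(-29) = -53/7*(-29) = 1537/7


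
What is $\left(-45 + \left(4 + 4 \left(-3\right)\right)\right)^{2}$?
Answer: $2809$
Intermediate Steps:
$\left(-45 + \left(4 + 4 \left(-3\right)\right)\right)^{2} = \left(-45 + \left(4 - 12\right)\right)^{2} = \left(-45 - 8\right)^{2} = \left(-53\right)^{2} = 2809$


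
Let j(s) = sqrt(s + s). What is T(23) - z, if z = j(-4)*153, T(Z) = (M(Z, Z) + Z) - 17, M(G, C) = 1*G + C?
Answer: 52 - 306*I*sqrt(2) ≈ 52.0 - 432.75*I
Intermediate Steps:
j(s) = sqrt(2)*sqrt(s) (j(s) = sqrt(2*s) = sqrt(2)*sqrt(s))
M(G, C) = C + G (M(G, C) = G + C = C + G)
T(Z) = -17 + 3*Z (T(Z) = ((Z + Z) + Z) - 17 = (2*Z + Z) - 17 = 3*Z - 17 = -17 + 3*Z)
z = 306*I*sqrt(2) (z = (sqrt(2)*sqrt(-4))*153 = (sqrt(2)*(2*I))*153 = (2*I*sqrt(2))*153 = 306*I*sqrt(2) ≈ 432.75*I)
T(23) - z = (-17 + 3*23) - 306*I*sqrt(2) = (-17 + 69) - 306*I*sqrt(2) = 52 - 306*I*sqrt(2)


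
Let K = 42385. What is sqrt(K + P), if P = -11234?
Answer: sqrt(31151) ≈ 176.50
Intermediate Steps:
sqrt(K + P) = sqrt(42385 - 11234) = sqrt(31151)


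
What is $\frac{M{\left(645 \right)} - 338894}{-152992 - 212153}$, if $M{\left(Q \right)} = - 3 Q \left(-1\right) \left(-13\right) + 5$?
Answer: $\frac{121348}{121715} \approx 0.99698$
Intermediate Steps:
$M{\left(Q \right)} = 5 - 39 Q$ ($M{\left(Q \right)} = 3 Q \left(-13\right) + 5 = - 39 Q + 5 = 5 - 39 Q$)
$\frac{M{\left(645 \right)} - 338894}{-152992 - 212153} = \frac{\left(5 - 25155\right) - 338894}{-152992 - 212153} = \frac{\left(5 - 25155\right) - 338894}{-365145} = \left(-25150 - 338894\right) \left(- \frac{1}{365145}\right) = \left(-364044\right) \left(- \frac{1}{365145}\right) = \frac{121348}{121715}$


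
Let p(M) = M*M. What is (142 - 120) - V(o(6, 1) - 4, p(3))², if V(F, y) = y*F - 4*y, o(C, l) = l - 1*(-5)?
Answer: -302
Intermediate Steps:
p(M) = M²
o(C, l) = 5 + l (o(C, l) = l + 5 = 5 + l)
V(F, y) = -4*y + F*y (V(F, y) = F*y - 4*y = -4*y + F*y)
(142 - 120) - V(o(6, 1) - 4, p(3))² = (142 - 120) - (3²*(-4 + ((5 + 1) - 4)))² = 22 - (9*(-4 + (6 - 4)))² = 22 - (9*(-4 + 2))² = 22 - (9*(-2))² = 22 - 1*(-18)² = 22 - 1*324 = 22 - 324 = -302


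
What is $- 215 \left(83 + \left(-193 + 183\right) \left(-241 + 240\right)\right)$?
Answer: $-19995$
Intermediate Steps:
$- 215 \left(83 + \left(-193 + 183\right) \left(-241 + 240\right)\right) = - 215 \left(83 - -10\right) = - 215 \left(83 + 10\right) = \left(-215\right) 93 = -19995$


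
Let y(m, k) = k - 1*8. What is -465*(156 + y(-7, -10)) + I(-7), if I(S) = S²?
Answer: -64121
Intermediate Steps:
y(m, k) = -8 + k (y(m, k) = k - 8 = -8 + k)
-465*(156 + y(-7, -10)) + I(-7) = -465*(156 + (-8 - 10)) + (-7)² = -465*(156 - 18) + 49 = -465*138 + 49 = -64170 + 49 = -64121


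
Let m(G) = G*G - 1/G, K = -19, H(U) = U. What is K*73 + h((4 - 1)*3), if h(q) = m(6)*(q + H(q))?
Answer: -742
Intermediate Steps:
m(G) = G**2 - 1/G
h(q) = 215*q/3 (h(q) = ((-1 + 6**3)/6)*(q + q) = ((-1 + 216)/6)*(2*q) = ((1/6)*215)*(2*q) = 215*(2*q)/6 = 215*q/3)
K*73 + h((4 - 1)*3) = -19*73 + 215*((4 - 1)*3)/3 = -1387 + 215*(3*3)/3 = -1387 + (215/3)*9 = -1387 + 645 = -742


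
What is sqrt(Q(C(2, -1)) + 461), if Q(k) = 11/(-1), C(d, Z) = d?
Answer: 15*sqrt(2) ≈ 21.213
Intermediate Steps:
Q(k) = -11 (Q(k) = 11*(-1) = -11)
sqrt(Q(C(2, -1)) + 461) = sqrt(-11 + 461) = sqrt(450) = 15*sqrt(2)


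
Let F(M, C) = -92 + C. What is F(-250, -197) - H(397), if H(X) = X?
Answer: -686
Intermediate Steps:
F(-250, -197) - H(397) = (-92 - 197) - 1*397 = -289 - 397 = -686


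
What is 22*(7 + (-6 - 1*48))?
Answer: -1034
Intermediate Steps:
22*(7 + (-6 - 1*48)) = 22*(7 + (-6 - 48)) = 22*(7 - 54) = 22*(-47) = -1034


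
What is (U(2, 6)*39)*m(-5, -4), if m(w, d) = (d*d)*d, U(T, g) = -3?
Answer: 7488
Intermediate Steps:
m(w, d) = d**3 (m(w, d) = d**2*d = d**3)
(U(2, 6)*39)*m(-5, -4) = -3*39*(-4)**3 = -117*(-64) = 7488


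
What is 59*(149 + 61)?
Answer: 12390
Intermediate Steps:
59*(149 + 61) = 59*210 = 12390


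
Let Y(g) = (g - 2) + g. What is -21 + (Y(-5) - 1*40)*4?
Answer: -229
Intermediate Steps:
Y(g) = -2 + 2*g (Y(g) = (-2 + g) + g = -2 + 2*g)
-21 + (Y(-5) - 1*40)*4 = -21 + ((-2 + 2*(-5)) - 1*40)*4 = -21 + ((-2 - 10) - 40)*4 = -21 + (-12 - 40)*4 = -21 - 52*4 = -21 - 208 = -229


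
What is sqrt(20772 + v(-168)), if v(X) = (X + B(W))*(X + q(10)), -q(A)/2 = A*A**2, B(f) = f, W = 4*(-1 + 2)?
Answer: 2*sqrt(94081) ≈ 613.45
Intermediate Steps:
W = 4 (W = 4*1 = 4)
q(A) = -2*A**3 (q(A) = -2*A*A**2 = -2*A**3)
v(X) = (-2000 + X)*(4 + X) (v(X) = (X + 4)*(X - 2*10**3) = (4 + X)*(X - 2*1000) = (4 + X)*(X - 2000) = (4 + X)*(-2000 + X) = (-2000 + X)*(4 + X))
sqrt(20772 + v(-168)) = sqrt(20772 + (-8000 + (-168)**2 - 1996*(-168))) = sqrt(20772 + (-8000 + 28224 + 335328)) = sqrt(20772 + 355552) = sqrt(376324) = 2*sqrt(94081)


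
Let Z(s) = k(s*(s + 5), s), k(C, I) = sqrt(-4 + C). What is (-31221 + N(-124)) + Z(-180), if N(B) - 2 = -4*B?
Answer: -30723 + 2*sqrt(7874) ≈ -30546.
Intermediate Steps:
N(B) = 2 - 4*B
Z(s) = sqrt(-4 + s*(5 + s)) (Z(s) = sqrt(-4 + s*(s + 5)) = sqrt(-4 + s*(5 + s)))
(-31221 + N(-124)) + Z(-180) = (-31221 + (2 - 4*(-124))) + sqrt(-4 - 180*(5 - 180)) = (-31221 + (2 + 496)) + sqrt(-4 - 180*(-175)) = (-31221 + 498) + sqrt(-4 + 31500) = -30723 + sqrt(31496) = -30723 + 2*sqrt(7874)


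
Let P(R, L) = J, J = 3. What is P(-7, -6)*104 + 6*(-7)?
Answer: 270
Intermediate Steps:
P(R, L) = 3
P(-7, -6)*104 + 6*(-7) = 3*104 + 6*(-7) = 312 - 42 = 270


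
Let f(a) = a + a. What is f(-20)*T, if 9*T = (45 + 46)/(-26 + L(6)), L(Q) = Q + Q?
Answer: 260/9 ≈ 28.889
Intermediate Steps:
L(Q) = 2*Q
f(a) = 2*a
T = -13/18 (T = ((45 + 46)/(-26 + 2*6))/9 = (91/(-26 + 12))/9 = (91/(-14))/9 = (91*(-1/14))/9 = (⅑)*(-13/2) = -13/18 ≈ -0.72222)
f(-20)*T = (2*(-20))*(-13/18) = -40*(-13/18) = 260/9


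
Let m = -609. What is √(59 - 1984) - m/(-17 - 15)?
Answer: -609/32 + 5*I*√77 ≈ -19.031 + 43.875*I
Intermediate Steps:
√(59 - 1984) - m/(-17 - 15) = √(59 - 1984) - (-609)/(-17 - 15) = √(-1925) - (-609)/(-32) = 5*I*√77 - (-1)*(-609)/32 = 5*I*√77 - 1*609/32 = 5*I*√77 - 609/32 = -609/32 + 5*I*√77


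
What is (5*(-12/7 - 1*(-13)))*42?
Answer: 2370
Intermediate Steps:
(5*(-12/7 - 1*(-13)))*42 = (5*(-12*1/7 + 13))*42 = (5*(-12/7 + 13))*42 = (5*(79/7))*42 = (395/7)*42 = 2370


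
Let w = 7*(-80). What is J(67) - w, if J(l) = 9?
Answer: 569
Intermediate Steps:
w = -560
J(67) - w = 9 - 1*(-560) = 9 + 560 = 569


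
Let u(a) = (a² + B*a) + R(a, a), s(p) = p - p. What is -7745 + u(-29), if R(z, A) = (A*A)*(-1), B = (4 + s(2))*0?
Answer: -7745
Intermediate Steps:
s(p) = 0
B = 0 (B = (4 + 0)*0 = 4*0 = 0)
R(z, A) = -A² (R(z, A) = A²*(-1) = -A²)
u(a) = 0 (u(a) = (a² + 0*a) - a² = (a² + 0) - a² = a² - a² = 0)
-7745 + u(-29) = -7745 + 0 = -7745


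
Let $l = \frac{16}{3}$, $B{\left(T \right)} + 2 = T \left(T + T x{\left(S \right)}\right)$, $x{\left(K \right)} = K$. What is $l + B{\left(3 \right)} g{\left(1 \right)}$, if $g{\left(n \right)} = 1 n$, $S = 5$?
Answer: $\frac{172}{3} \approx 57.333$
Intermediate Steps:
$g{\left(n \right)} = n$
$B{\left(T \right)} = -2 + 6 T^{2}$ ($B{\left(T \right)} = -2 + T \left(T + T 5\right) = -2 + T \left(T + 5 T\right) = -2 + T 6 T = -2 + 6 T^{2}$)
$l = \frac{16}{3}$ ($l = 16 \cdot \frac{1}{3} = \frac{16}{3} \approx 5.3333$)
$l + B{\left(3 \right)} g{\left(1 \right)} = \frac{16}{3} + \left(-2 + 6 \cdot 3^{2}\right) 1 = \frac{16}{3} + \left(-2 + 6 \cdot 9\right) 1 = \frac{16}{3} + \left(-2 + 54\right) 1 = \frac{16}{3} + 52 \cdot 1 = \frac{16}{3} + 52 = \frac{172}{3}$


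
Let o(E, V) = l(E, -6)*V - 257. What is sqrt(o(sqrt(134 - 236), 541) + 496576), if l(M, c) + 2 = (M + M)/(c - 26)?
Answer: sqrt(7923792 - 541*I*sqrt(102))/4 ≈ 703.73 - 0.24263*I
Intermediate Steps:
l(M, c) = -2 + 2*M/(-26 + c) (l(M, c) = -2 + (M + M)/(c - 26) = -2 + (2*M)/(-26 + c) = -2 + 2*M/(-26 + c))
o(E, V) = -257 + V*(-2 - E/16) (o(E, V) = (2*(26 + E - 1*(-6))/(-26 - 6))*V - 257 = (2*(26 + E + 6)/(-32))*V - 257 = (2*(-1/32)*(32 + E))*V - 257 = (-2 - E/16)*V - 257 = V*(-2 - E/16) - 257 = -257 + V*(-2 - E/16))
sqrt(o(sqrt(134 - 236), 541) + 496576) = sqrt((-257 - 1/16*541*(32 + sqrt(134 - 236))) + 496576) = sqrt((-257 - 1/16*541*(32 + sqrt(-102))) + 496576) = sqrt((-257 - 1/16*541*(32 + I*sqrt(102))) + 496576) = sqrt((-257 + (-1082 - 541*I*sqrt(102)/16)) + 496576) = sqrt((-1339 - 541*I*sqrt(102)/16) + 496576) = sqrt(495237 - 541*I*sqrt(102)/16)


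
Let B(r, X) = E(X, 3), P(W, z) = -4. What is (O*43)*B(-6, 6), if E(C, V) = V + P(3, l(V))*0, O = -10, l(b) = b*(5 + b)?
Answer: -1290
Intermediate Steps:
E(C, V) = V (E(C, V) = V - 4*0 = V + 0 = V)
B(r, X) = 3
(O*43)*B(-6, 6) = -10*43*3 = -430*3 = -1290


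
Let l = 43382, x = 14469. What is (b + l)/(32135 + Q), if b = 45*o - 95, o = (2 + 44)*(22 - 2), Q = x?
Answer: 84687/46604 ≈ 1.8172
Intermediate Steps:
Q = 14469
o = 920 (o = 46*20 = 920)
b = 41305 (b = 45*920 - 95 = 41400 - 95 = 41305)
(b + l)/(32135 + Q) = (41305 + 43382)/(32135 + 14469) = 84687/46604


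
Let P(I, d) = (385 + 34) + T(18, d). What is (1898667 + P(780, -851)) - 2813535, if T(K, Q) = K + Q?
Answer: -915282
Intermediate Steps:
P(I, d) = 437 + d (P(I, d) = (385 + 34) + (18 + d) = 419 + (18 + d) = 437 + d)
(1898667 + P(780, -851)) - 2813535 = (1898667 + (437 - 851)) - 2813535 = (1898667 - 414) - 2813535 = 1898253 - 2813535 = -915282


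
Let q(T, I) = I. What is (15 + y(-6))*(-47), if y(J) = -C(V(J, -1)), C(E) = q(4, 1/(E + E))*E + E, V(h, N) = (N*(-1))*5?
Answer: -893/2 ≈ -446.50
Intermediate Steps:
V(h, N) = -5*N (V(h, N) = -N*5 = -5*N)
C(E) = ½ + E (C(E) = E/(E + E) + E = E/((2*E)) + E = (1/(2*E))*E + E = ½ + E)
y(J) = -11/2 (y(J) = -(½ - 5*(-1)) = -(½ + 5) = -1*11/2 = -11/2)
(15 + y(-6))*(-47) = (15 - 11/2)*(-47) = (19/2)*(-47) = -893/2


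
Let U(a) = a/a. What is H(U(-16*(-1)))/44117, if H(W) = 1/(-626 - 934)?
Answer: -1/68822520 ≈ -1.4530e-8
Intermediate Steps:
U(a) = 1
H(W) = -1/1560 (H(W) = 1/(-1560) = -1/1560)
H(U(-16*(-1)))/44117 = -1/1560/44117 = -1/1560*1/44117 = -1/68822520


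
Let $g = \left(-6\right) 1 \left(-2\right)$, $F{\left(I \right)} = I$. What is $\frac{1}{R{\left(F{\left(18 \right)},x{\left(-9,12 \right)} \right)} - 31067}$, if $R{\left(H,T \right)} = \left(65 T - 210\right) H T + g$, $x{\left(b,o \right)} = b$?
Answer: $\frac{1}{97735} \approx 1.0232 \cdot 10^{-5}$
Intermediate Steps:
$g = 12$ ($g = \left(-6\right) \left(-2\right) = 12$)
$R{\left(H,T \right)} = 12 + H T \left(-210 + 65 T\right)$ ($R{\left(H,T \right)} = \left(65 T - 210\right) H T + 12 = \left(-210 + 65 T\right) H T + 12 = H \left(-210 + 65 T\right) T + 12 = H T \left(-210 + 65 T\right) + 12 = 12 + H T \left(-210 + 65 T\right)$)
$\frac{1}{R{\left(F{\left(18 \right)},x{\left(-9,12 \right)} \right)} - 31067} = \frac{1}{\left(12 - 3780 \left(-9\right) + 65 \cdot 18 \left(-9\right)^{2}\right) - 31067} = \frac{1}{\left(12 + 34020 + 65 \cdot 18 \cdot 81\right) - 31067} = \frac{1}{\left(12 + 34020 + 94770\right) - 31067} = \frac{1}{128802 - 31067} = \frac{1}{97735}$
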